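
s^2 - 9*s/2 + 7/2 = (s - 7/2)*(s - 1)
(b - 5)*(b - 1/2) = b^2 - 11*b/2 + 5/2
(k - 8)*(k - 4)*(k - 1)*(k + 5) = k^4 - 8*k^3 - 21*k^2 + 188*k - 160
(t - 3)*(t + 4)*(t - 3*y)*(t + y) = t^4 - 2*t^3*y + t^3 - 3*t^2*y^2 - 2*t^2*y - 12*t^2 - 3*t*y^2 + 24*t*y + 36*y^2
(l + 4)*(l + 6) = l^2 + 10*l + 24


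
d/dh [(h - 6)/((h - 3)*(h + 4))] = (-h^2 + 12*h - 6)/(h^4 + 2*h^3 - 23*h^2 - 24*h + 144)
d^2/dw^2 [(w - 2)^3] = 6*w - 12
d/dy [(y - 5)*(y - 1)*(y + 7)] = 3*y^2 + 2*y - 37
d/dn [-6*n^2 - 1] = -12*n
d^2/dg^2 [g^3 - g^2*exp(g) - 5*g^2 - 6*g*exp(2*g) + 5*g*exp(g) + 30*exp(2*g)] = -g^2*exp(g) - 24*g*exp(2*g) + g*exp(g) + 6*g + 96*exp(2*g) + 8*exp(g) - 10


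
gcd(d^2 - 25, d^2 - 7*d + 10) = d - 5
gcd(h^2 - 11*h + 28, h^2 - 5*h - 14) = h - 7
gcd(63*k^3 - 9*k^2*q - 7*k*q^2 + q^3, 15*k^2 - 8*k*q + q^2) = -3*k + q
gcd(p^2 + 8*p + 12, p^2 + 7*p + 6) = p + 6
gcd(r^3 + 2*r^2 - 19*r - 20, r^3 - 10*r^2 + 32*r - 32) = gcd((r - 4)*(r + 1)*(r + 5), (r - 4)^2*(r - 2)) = r - 4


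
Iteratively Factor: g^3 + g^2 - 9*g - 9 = (g - 3)*(g^2 + 4*g + 3) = (g - 3)*(g + 3)*(g + 1)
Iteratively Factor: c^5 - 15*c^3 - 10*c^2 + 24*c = (c)*(c^4 - 15*c^2 - 10*c + 24) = c*(c + 2)*(c^3 - 2*c^2 - 11*c + 12) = c*(c + 2)*(c + 3)*(c^2 - 5*c + 4) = c*(c - 4)*(c + 2)*(c + 3)*(c - 1)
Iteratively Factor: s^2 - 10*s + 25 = (s - 5)*(s - 5)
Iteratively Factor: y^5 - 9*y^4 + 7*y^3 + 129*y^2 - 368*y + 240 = (y - 1)*(y^4 - 8*y^3 - y^2 + 128*y - 240) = (y - 4)*(y - 1)*(y^3 - 4*y^2 - 17*y + 60) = (y - 5)*(y - 4)*(y - 1)*(y^2 + y - 12) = (y - 5)*(y - 4)*(y - 1)*(y + 4)*(y - 3)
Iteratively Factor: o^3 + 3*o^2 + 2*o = (o + 1)*(o^2 + 2*o) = (o + 1)*(o + 2)*(o)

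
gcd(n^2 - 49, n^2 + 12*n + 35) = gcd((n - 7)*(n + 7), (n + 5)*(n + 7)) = n + 7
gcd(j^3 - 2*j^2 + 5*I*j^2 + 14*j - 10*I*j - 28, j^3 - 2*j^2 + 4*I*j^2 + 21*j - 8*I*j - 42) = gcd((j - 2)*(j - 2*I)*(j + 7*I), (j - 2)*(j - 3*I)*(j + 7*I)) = j^2 + j*(-2 + 7*I) - 14*I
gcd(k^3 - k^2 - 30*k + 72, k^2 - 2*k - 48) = k + 6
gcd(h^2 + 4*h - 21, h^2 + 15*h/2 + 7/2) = h + 7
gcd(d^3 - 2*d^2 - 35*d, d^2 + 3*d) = d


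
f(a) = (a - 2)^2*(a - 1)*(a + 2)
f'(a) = (a - 2)^2*(a - 1) + (a - 2)^2*(a + 2) + (a - 1)*(a + 2)*(2*a - 4) = 4*a^3 - 9*a^2 - 4*a + 12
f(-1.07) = -18.14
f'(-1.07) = 1.08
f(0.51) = -2.73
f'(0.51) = 8.15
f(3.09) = 12.64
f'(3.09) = 31.72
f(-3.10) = 117.31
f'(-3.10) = -181.25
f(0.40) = -3.69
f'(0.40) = 9.22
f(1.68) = 0.26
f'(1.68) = -1.16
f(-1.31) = -17.46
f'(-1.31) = -7.20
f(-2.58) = 43.56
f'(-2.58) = -106.28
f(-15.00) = 60112.00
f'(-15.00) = -15453.00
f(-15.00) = 60112.00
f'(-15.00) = -15453.00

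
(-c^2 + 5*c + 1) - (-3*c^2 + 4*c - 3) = 2*c^2 + c + 4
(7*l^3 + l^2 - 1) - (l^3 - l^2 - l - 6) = 6*l^3 + 2*l^2 + l + 5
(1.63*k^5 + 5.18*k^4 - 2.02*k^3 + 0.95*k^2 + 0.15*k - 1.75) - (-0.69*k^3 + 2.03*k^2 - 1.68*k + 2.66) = 1.63*k^5 + 5.18*k^4 - 1.33*k^3 - 1.08*k^2 + 1.83*k - 4.41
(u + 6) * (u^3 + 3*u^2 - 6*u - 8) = u^4 + 9*u^3 + 12*u^2 - 44*u - 48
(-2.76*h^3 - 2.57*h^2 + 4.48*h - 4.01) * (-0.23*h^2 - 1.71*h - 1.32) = 0.6348*h^5 + 5.3107*h^4 + 7.0075*h^3 - 3.3461*h^2 + 0.943499999999998*h + 5.2932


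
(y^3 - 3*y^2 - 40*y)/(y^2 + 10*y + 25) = y*(y - 8)/(y + 5)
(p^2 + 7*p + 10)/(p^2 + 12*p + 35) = (p + 2)/(p + 7)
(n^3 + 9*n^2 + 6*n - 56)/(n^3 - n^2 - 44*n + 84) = (n + 4)/(n - 6)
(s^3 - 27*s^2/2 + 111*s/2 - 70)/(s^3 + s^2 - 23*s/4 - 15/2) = 2*(s^2 - 11*s + 28)/(2*s^2 + 7*s + 6)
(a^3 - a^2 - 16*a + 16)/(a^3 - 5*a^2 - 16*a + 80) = (a - 1)/(a - 5)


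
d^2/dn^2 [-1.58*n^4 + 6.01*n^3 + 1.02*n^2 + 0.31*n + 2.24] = -18.96*n^2 + 36.06*n + 2.04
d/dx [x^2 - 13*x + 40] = 2*x - 13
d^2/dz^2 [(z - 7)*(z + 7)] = 2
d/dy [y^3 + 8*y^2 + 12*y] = 3*y^2 + 16*y + 12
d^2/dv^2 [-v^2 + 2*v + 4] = -2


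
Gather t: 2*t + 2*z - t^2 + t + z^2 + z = -t^2 + 3*t + z^2 + 3*z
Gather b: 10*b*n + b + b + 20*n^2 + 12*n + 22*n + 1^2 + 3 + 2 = b*(10*n + 2) + 20*n^2 + 34*n + 6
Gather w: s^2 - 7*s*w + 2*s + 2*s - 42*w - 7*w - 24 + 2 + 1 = s^2 + 4*s + w*(-7*s - 49) - 21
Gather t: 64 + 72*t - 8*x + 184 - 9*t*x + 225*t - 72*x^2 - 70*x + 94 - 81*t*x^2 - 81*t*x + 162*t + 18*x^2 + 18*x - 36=t*(-81*x^2 - 90*x + 459) - 54*x^2 - 60*x + 306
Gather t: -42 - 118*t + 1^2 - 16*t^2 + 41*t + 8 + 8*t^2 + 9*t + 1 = -8*t^2 - 68*t - 32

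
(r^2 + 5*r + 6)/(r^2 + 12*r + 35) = (r^2 + 5*r + 6)/(r^2 + 12*r + 35)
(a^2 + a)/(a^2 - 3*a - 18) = a*(a + 1)/(a^2 - 3*a - 18)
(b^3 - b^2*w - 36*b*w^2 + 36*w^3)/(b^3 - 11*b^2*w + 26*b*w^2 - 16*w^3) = (b^2 - 36*w^2)/(b^2 - 10*b*w + 16*w^2)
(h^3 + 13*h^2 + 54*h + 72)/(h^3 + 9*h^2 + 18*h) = (h + 4)/h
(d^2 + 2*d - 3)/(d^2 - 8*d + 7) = (d + 3)/(d - 7)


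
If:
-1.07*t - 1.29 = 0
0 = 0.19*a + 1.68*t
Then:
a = 10.66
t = -1.21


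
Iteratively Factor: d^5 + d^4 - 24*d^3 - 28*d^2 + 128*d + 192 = (d + 2)*(d^4 - d^3 - 22*d^2 + 16*d + 96) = (d + 2)^2*(d^3 - 3*d^2 - 16*d + 48) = (d - 4)*(d + 2)^2*(d^2 + d - 12) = (d - 4)*(d + 2)^2*(d + 4)*(d - 3)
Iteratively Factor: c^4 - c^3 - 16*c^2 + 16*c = (c)*(c^3 - c^2 - 16*c + 16) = c*(c - 1)*(c^2 - 16) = c*(c - 1)*(c + 4)*(c - 4)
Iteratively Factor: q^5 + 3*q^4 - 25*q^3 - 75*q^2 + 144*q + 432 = (q + 3)*(q^4 - 25*q^2 + 144) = (q - 4)*(q + 3)*(q^3 + 4*q^2 - 9*q - 36) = (q - 4)*(q + 3)*(q + 4)*(q^2 - 9) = (q - 4)*(q - 3)*(q + 3)*(q + 4)*(q + 3)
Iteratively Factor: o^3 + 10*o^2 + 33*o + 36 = (o + 3)*(o^2 + 7*o + 12) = (o + 3)^2*(o + 4)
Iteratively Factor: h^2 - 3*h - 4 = (h + 1)*(h - 4)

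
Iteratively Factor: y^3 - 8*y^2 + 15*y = (y)*(y^2 - 8*y + 15) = y*(y - 5)*(y - 3)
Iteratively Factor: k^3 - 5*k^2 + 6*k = (k - 2)*(k^2 - 3*k) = k*(k - 2)*(k - 3)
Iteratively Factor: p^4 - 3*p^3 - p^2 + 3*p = (p - 3)*(p^3 - p) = (p - 3)*(p - 1)*(p^2 + p) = p*(p - 3)*(p - 1)*(p + 1)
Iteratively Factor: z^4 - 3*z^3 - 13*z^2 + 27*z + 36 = (z - 3)*(z^3 - 13*z - 12) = (z - 3)*(z + 3)*(z^2 - 3*z - 4) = (z - 3)*(z + 1)*(z + 3)*(z - 4)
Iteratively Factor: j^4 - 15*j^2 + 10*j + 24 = (j + 1)*(j^3 - j^2 - 14*j + 24) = (j - 3)*(j + 1)*(j^2 + 2*j - 8) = (j - 3)*(j + 1)*(j + 4)*(j - 2)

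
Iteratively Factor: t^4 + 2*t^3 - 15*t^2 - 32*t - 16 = (t - 4)*(t^3 + 6*t^2 + 9*t + 4) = (t - 4)*(t + 1)*(t^2 + 5*t + 4) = (t - 4)*(t + 1)^2*(t + 4)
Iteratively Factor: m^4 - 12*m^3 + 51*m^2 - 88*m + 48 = (m - 4)*(m^3 - 8*m^2 + 19*m - 12) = (m - 4)^2*(m^2 - 4*m + 3) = (m - 4)^2*(m - 1)*(m - 3)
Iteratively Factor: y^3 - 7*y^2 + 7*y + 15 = (y - 3)*(y^2 - 4*y - 5) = (y - 3)*(y + 1)*(y - 5)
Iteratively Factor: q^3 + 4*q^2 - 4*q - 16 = (q - 2)*(q^2 + 6*q + 8) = (q - 2)*(q + 2)*(q + 4)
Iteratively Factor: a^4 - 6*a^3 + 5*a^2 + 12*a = (a - 3)*(a^3 - 3*a^2 - 4*a) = (a - 4)*(a - 3)*(a^2 + a) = (a - 4)*(a - 3)*(a + 1)*(a)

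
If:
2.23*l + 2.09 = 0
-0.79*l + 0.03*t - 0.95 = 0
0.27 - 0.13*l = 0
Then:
No Solution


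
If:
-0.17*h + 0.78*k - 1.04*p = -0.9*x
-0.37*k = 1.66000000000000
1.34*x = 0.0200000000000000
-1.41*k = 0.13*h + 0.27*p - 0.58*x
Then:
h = 84.31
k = -4.49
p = -17.13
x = 0.01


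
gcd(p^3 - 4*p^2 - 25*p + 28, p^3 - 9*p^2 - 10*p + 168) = p^2 - 3*p - 28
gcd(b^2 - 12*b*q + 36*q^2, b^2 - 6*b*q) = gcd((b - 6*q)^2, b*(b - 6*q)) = -b + 6*q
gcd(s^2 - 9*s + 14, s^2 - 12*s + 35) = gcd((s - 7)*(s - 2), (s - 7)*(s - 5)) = s - 7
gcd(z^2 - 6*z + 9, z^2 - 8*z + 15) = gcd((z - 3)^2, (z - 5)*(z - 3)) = z - 3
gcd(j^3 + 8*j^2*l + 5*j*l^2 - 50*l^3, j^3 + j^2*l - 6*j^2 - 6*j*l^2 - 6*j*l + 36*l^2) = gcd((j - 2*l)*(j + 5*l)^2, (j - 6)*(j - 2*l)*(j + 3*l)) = j - 2*l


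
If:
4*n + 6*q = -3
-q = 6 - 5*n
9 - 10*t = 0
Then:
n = 33/34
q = -39/34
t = 9/10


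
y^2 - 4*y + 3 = (y - 3)*(y - 1)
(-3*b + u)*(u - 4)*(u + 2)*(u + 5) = -3*b*u^3 - 9*b*u^2 + 54*b*u + 120*b + u^4 + 3*u^3 - 18*u^2 - 40*u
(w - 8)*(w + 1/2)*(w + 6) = w^3 - 3*w^2/2 - 49*w - 24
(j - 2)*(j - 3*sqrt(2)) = j^2 - 3*sqrt(2)*j - 2*j + 6*sqrt(2)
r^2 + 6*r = r*(r + 6)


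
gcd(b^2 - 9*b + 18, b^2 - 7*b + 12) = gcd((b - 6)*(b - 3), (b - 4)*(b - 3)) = b - 3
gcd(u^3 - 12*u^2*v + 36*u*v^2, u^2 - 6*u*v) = u^2 - 6*u*v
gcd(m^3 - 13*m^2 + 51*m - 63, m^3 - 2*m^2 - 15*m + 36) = m^2 - 6*m + 9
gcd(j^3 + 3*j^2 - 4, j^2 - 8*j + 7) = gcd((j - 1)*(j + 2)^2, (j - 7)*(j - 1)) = j - 1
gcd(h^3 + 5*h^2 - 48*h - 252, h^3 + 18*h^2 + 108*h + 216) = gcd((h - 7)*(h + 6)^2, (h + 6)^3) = h^2 + 12*h + 36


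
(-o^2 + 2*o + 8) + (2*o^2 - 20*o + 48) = o^2 - 18*o + 56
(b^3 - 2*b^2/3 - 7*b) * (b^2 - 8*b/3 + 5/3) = b^5 - 10*b^4/3 - 32*b^3/9 + 158*b^2/9 - 35*b/3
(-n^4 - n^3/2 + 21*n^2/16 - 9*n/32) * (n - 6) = -n^5 + 11*n^4/2 + 69*n^3/16 - 261*n^2/32 + 27*n/16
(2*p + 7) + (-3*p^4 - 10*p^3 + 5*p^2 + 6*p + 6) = -3*p^4 - 10*p^3 + 5*p^2 + 8*p + 13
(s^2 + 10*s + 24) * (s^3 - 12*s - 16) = s^5 + 10*s^4 + 12*s^3 - 136*s^2 - 448*s - 384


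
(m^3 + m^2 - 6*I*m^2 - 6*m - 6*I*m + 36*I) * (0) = 0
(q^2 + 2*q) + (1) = q^2 + 2*q + 1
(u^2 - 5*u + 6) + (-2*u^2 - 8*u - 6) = -u^2 - 13*u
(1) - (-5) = 6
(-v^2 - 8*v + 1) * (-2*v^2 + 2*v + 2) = 2*v^4 + 14*v^3 - 20*v^2 - 14*v + 2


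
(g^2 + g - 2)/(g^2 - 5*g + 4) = (g + 2)/(g - 4)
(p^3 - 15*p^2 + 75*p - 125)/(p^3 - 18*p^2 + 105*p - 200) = (p - 5)/(p - 8)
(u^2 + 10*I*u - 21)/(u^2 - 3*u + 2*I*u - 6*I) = (u^2 + 10*I*u - 21)/(u^2 + u*(-3 + 2*I) - 6*I)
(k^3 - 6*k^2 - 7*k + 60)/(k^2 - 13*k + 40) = (k^2 - k - 12)/(k - 8)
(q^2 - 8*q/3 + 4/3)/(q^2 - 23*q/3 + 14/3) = (q - 2)/(q - 7)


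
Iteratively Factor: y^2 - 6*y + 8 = (y - 2)*(y - 4)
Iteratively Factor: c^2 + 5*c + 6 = (c + 3)*(c + 2)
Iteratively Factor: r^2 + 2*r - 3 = (r - 1)*(r + 3)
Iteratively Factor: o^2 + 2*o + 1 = (o + 1)*(o + 1)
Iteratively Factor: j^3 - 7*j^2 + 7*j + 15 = (j - 3)*(j^2 - 4*j - 5) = (j - 3)*(j + 1)*(j - 5)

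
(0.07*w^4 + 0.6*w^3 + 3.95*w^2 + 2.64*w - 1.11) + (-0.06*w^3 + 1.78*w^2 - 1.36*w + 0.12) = 0.07*w^4 + 0.54*w^3 + 5.73*w^2 + 1.28*w - 0.99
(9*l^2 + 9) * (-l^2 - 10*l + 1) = -9*l^4 - 90*l^3 - 90*l + 9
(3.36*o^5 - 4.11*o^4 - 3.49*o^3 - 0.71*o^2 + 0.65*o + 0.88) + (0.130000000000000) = 3.36*o^5 - 4.11*o^4 - 3.49*o^3 - 0.71*o^2 + 0.65*o + 1.01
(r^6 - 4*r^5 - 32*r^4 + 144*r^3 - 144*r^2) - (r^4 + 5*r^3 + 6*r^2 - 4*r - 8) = r^6 - 4*r^5 - 33*r^4 + 139*r^3 - 150*r^2 + 4*r + 8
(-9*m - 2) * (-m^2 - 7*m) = 9*m^3 + 65*m^2 + 14*m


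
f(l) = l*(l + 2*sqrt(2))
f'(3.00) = 8.83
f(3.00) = 17.49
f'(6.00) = 14.83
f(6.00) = 52.97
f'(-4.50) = -6.17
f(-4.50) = 7.52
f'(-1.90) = -0.97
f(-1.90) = -1.76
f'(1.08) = 4.99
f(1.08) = 4.22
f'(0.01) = 2.85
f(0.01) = 0.03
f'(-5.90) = -8.97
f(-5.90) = 18.12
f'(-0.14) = 2.55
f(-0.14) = -0.38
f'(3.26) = 9.35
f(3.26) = 19.85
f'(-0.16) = 2.51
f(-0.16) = -0.43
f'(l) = 2*l + 2*sqrt(2)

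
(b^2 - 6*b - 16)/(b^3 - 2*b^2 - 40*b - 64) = 1/(b + 4)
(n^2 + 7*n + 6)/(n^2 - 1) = (n + 6)/(n - 1)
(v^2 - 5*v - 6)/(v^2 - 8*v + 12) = (v + 1)/(v - 2)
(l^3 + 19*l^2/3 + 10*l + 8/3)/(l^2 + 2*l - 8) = (3*l^2 + 7*l + 2)/(3*(l - 2))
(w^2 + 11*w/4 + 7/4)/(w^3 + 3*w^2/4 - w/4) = (4*w + 7)/(w*(4*w - 1))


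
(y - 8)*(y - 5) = y^2 - 13*y + 40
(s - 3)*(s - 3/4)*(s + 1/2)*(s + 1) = s^4 - 9*s^3/4 - 23*s^2/8 + 3*s/2 + 9/8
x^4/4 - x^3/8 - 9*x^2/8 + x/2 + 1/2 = (x/4 + 1/2)*(x - 2)*(x - 1)*(x + 1/2)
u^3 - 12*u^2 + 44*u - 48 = (u - 6)*(u - 4)*(u - 2)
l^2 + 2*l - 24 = (l - 4)*(l + 6)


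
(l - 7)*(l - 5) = l^2 - 12*l + 35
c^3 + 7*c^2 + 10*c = c*(c + 2)*(c + 5)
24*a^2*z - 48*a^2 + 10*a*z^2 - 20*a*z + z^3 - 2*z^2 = (4*a + z)*(6*a + z)*(z - 2)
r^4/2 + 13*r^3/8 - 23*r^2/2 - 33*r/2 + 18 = (r/2 + 1)*(r - 4)*(r - 3/4)*(r + 6)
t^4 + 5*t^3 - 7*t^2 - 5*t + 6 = (t - 1)^2*(t + 1)*(t + 6)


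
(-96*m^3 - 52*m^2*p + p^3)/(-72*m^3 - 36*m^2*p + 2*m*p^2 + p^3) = (-8*m + p)/(-6*m + p)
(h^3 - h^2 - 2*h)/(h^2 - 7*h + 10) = h*(h + 1)/(h - 5)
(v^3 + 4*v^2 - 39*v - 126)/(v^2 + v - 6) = (v^2 + v - 42)/(v - 2)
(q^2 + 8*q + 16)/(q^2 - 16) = (q + 4)/(q - 4)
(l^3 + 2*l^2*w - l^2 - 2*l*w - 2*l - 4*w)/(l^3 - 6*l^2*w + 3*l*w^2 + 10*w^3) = (l^3 + 2*l^2*w - l^2 - 2*l*w - 2*l - 4*w)/(l^3 - 6*l^2*w + 3*l*w^2 + 10*w^3)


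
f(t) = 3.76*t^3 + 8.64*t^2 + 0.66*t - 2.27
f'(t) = 11.28*t^2 + 17.28*t + 0.66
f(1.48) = 29.82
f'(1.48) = 50.94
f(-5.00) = -259.57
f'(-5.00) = 196.26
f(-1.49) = 3.49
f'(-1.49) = -0.04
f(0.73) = 4.28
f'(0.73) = 19.29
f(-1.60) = 3.39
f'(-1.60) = 1.89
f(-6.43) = -648.88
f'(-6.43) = 355.92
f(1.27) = 20.21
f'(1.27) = 40.80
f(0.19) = -1.81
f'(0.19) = 4.35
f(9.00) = 3444.55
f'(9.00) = 1069.86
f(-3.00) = -28.01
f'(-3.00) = 50.34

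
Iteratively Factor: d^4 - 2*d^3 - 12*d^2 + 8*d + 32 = (d + 2)*(d^3 - 4*d^2 - 4*d + 16) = (d - 2)*(d + 2)*(d^2 - 2*d - 8) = (d - 4)*(d - 2)*(d + 2)*(d + 2)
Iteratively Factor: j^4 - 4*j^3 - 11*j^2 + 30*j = (j + 3)*(j^3 - 7*j^2 + 10*j) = j*(j + 3)*(j^2 - 7*j + 10) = j*(j - 5)*(j + 3)*(j - 2)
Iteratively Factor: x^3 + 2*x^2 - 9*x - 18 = (x + 3)*(x^2 - x - 6) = (x - 3)*(x + 3)*(x + 2)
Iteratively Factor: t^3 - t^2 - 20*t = (t + 4)*(t^2 - 5*t) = t*(t + 4)*(t - 5)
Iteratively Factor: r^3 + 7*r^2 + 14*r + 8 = (r + 1)*(r^2 + 6*r + 8) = (r + 1)*(r + 4)*(r + 2)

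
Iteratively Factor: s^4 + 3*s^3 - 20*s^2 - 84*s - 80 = (s - 5)*(s^3 + 8*s^2 + 20*s + 16) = (s - 5)*(s + 2)*(s^2 + 6*s + 8) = (s - 5)*(s + 2)*(s + 4)*(s + 2)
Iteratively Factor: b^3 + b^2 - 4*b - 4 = (b - 2)*(b^2 + 3*b + 2) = (b - 2)*(b + 1)*(b + 2)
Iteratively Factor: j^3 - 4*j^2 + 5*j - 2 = (j - 1)*(j^2 - 3*j + 2) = (j - 2)*(j - 1)*(j - 1)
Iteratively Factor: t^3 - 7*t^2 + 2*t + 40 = (t - 5)*(t^2 - 2*t - 8) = (t - 5)*(t - 4)*(t + 2)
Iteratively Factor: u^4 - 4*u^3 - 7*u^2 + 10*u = (u - 5)*(u^3 + u^2 - 2*u) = (u - 5)*(u + 2)*(u^2 - u) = u*(u - 5)*(u + 2)*(u - 1)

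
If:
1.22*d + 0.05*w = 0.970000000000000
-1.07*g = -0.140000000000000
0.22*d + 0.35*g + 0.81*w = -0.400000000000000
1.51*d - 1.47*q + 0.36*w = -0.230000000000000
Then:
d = 0.83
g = 0.13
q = 0.82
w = -0.77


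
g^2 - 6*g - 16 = (g - 8)*(g + 2)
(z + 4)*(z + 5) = z^2 + 9*z + 20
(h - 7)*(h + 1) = h^2 - 6*h - 7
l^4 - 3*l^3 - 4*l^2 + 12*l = l*(l - 3)*(l - 2)*(l + 2)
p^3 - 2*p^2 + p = p*(p - 1)^2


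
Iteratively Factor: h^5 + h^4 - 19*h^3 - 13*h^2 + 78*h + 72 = (h - 3)*(h^4 + 4*h^3 - 7*h^2 - 34*h - 24) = (h - 3)^2*(h^3 + 7*h^2 + 14*h + 8) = (h - 3)^2*(h + 1)*(h^2 + 6*h + 8) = (h - 3)^2*(h + 1)*(h + 2)*(h + 4)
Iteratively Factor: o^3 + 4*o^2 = (o + 4)*(o^2) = o*(o + 4)*(o)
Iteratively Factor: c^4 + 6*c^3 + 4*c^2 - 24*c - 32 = (c + 2)*(c^3 + 4*c^2 - 4*c - 16) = (c - 2)*(c + 2)*(c^2 + 6*c + 8) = (c - 2)*(c + 2)*(c + 4)*(c + 2)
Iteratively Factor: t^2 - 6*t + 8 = (t - 2)*(t - 4)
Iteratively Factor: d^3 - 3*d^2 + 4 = (d + 1)*(d^2 - 4*d + 4) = (d - 2)*(d + 1)*(d - 2)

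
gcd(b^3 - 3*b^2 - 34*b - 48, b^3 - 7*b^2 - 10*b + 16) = b^2 - 6*b - 16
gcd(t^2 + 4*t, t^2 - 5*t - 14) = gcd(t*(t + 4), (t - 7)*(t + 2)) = 1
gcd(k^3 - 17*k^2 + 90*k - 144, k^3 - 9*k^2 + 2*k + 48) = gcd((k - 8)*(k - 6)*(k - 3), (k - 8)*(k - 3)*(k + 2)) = k^2 - 11*k + 24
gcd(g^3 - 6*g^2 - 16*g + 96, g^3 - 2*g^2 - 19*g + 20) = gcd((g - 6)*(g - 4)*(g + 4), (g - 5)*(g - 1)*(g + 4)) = g + 4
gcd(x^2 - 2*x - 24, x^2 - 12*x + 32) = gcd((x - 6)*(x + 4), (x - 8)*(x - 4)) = 1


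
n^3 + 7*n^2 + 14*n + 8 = (n + 1)*(n + 2)*(n + 4)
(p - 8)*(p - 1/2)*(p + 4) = p^3 - 9*p^2/2 - 30*p + 16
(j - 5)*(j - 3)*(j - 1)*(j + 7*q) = j^4 + 7*j^3*q - 9*j^3 - 63*j^2*q + 23*j^2 + 161*j*q - 15*j - 105*q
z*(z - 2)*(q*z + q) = q*z^3 - q*z^2 - 2*q*z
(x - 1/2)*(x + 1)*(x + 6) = x^3 + 13*x^2/2 + 5*x/2 - 3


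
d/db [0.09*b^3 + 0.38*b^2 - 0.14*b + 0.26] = 0.27*b^2 + 0.76*b - 0.14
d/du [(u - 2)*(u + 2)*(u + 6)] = 3*u^2 + 12*u - 4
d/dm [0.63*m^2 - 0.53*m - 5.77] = 1.26*m - 0.53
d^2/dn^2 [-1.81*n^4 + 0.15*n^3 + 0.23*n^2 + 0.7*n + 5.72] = -21.72*n^2 + 0.9*n + 0.46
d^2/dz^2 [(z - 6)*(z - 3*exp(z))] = -3*z*exp(z) + 12*exp(z) + 2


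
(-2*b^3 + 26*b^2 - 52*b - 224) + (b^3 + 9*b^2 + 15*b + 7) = -b^3 + 35*b^2 - 37*b - 217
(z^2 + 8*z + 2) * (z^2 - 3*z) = z^4 + 5*z^3 - 22*z^2 - 6*z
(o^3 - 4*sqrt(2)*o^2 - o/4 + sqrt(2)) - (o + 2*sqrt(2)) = o^3 - 4*sqrt(2)*o^2 - 5*o/4 - sqrt(2)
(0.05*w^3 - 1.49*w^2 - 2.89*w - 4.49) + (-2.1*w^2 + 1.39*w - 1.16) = 0.05*w^3 - 3.59*w^2 - 1.5*w - 5.65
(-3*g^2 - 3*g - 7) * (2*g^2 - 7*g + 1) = -6*g^4 + 15*g^3 + 4*g^2 + 46*g - 7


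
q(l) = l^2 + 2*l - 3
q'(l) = 2*l + 2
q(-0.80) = -3.96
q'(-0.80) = 0.40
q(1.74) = 3.51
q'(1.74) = 5.48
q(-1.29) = -3.92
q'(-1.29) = -0.58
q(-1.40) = -3.84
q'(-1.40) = -0.80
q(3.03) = 12.24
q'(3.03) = 8.06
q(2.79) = 10.36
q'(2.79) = 7.58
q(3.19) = 13.56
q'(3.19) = 8.38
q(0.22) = -2.51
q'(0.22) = 2.44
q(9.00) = 96.00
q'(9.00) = 20.00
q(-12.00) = 117.00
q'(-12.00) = -22.00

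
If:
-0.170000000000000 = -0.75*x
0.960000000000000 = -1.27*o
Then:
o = -0.76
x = 0.23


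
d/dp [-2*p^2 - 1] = -4*p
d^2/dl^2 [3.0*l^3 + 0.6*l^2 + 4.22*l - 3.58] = 18.0*l + 1.2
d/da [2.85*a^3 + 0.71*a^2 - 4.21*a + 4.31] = 8.55*a^2 + 1.42*a - 4.21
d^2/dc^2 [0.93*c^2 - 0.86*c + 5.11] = 1.86000000000000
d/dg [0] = 0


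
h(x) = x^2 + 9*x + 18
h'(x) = 2*x + 9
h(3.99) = 69.83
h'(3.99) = 16.98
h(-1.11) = 9.24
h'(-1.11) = 6.78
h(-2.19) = 3.09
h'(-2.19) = 4.62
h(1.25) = 30.81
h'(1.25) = 11.50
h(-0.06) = 17.46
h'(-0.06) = 8.88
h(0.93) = 27.23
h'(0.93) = 10.86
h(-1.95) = 4.25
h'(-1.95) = 5.10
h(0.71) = 24.89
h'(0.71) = 10.42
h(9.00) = 180.00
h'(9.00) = 27.00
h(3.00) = 54.00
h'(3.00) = 15.00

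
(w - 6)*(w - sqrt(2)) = w^2 - 6*w - sqrt(2)*w + 6*sqrt(2)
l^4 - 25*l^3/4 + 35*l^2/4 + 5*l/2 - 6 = (l - 4)*(l - 2)*(l - 1)*(l + 3/4)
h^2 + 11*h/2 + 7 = (h + 2)*(h + 7/2)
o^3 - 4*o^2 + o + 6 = (o - 3)*(o - 2)*(o + 1)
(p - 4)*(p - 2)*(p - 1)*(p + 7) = p^4 - 35*p^2 + 90*p - 56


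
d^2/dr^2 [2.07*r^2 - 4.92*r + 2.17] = 4.14000000000000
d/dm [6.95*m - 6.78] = 6.95000000000000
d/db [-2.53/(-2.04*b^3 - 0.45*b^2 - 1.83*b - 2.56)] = (-15.4836*b^2 - 2.277*b - 4.6299)/(2.04*b^3 + 0.45*b^2 + 1.83*b + 2.56)^2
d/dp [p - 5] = 1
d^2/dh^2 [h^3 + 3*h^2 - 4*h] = 6*h + 6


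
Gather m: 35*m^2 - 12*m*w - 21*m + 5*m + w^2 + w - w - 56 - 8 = 35*m^2 + m*(-12*w - 16) + w^2 - 64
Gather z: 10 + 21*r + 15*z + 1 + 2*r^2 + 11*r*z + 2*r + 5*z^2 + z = 2*r^2 + 23*r + 5*z^2 + z*(11*r + 16) + 11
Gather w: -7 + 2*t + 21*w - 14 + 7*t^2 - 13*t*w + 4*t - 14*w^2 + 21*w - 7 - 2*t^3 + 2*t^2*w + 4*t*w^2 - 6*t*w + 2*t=-2*t^3 + 7*t^2 + 8*t + w^2*(4*t - 14) + w*(2*t^2 - 19*t + 42) - 28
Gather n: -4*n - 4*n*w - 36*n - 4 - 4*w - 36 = n*(-4*w - 40) - 4*w - 40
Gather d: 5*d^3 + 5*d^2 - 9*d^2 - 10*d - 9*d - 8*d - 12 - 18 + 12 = 5*d^3 - 4*d^2 - 27*d - 18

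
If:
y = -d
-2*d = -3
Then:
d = 3/2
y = -3/2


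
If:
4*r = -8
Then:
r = -2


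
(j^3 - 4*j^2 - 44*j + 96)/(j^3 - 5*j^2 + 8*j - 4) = (j^2 - 2*j - 48)/(j^2 - 3*j + 2)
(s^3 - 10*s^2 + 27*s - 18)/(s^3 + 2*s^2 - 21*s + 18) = (s - 6)/(s + 6)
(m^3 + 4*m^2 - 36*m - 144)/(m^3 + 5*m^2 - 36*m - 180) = (m + 4)/(m + 5)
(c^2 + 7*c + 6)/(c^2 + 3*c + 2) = (c + 6)/(c + 2)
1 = 1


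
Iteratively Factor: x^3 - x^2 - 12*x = (x)*(x^2 - x - 12) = x*(x - 4)*(x + 3)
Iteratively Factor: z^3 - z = (z + 1)*(z^2 - z) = (z - 1)*(z + 1)*(z)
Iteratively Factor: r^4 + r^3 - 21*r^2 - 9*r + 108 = (r - 3)*(r^3 + 4*r^2 - 9*r - 36) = (r - 3)^2*(r^2 + 7*r + 12) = (r - 3)^2*(r + 3)*(r + 4)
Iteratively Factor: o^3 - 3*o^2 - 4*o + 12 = (o + 2)*(o^2 - 5*o + 6) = (o - 2)*(o + 2)*(o - 3)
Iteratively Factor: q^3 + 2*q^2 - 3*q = (q)*(q^2 + 2*q - 3) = q*(q - 1)*(q + 3)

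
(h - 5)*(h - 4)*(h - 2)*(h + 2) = h^4 - 9*h^3 + 16*h^2 + 36*h - 80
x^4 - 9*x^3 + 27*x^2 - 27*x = x*(x - 3)^3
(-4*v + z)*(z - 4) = -4*v*z + 16*v + z^2 - 4*z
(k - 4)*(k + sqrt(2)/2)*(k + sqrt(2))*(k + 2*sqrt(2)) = k^4 - 4*k^3 + 7*sqrt(2)*k^3/2 - 14*sqrt(2)*k^2 + 7*k^2 - 28*k + 2*sqrt(2)*k - 8*sqrt(2)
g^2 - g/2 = g*(g - 1/2)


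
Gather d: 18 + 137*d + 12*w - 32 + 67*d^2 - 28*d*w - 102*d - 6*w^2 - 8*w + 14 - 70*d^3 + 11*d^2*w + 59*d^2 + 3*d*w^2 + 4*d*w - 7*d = -70*d^3 + d^2*(11*w + 126) + d*(3*w^2 - 24*w + 28) - 6*w^2 + 4*w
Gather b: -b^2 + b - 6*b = -b^2 - 5*b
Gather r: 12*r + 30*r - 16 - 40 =42*r - 56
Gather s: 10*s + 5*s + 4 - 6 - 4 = 15*s - 6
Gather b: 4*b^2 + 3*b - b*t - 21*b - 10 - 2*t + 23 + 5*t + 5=4*b^2 + b*(-t - 18) + 3*t + 18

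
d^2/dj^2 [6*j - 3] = 0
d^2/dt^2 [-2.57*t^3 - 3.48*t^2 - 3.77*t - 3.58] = -15.42*t - 6.96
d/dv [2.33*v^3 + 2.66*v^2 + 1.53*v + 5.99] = 6.99*v^2 + 5.32*v + 1.53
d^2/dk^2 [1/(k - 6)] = 2/(k - 6)^3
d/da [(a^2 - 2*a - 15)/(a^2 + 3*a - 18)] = (5*a^2 - 6*a + 81)/(a^4 + 6*a^3 - 27*a^2 - 108*a + 324)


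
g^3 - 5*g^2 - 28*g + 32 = (g - 8)*(g - 1)*(g + 4)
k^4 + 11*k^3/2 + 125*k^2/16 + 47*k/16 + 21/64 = (k + 1/4)^2*(k + 3/2)*(k + 7/2)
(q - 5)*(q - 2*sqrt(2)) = q^2 - 5*q - 2*sqrt(2)*q + 10*sqrt(2)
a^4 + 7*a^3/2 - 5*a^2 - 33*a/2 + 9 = (a - 2)*(a - 1/2)*(a + 3)^2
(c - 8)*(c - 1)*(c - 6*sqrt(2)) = c^3 - 9*c^2 - 6*sqrt(2)*c^2 + 8*c + 54*sqrt(2)*c - 48*sqrt(2)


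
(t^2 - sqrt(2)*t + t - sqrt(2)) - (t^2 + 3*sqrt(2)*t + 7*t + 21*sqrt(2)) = -6*t - 4*sqrt(2)*t - 22*sqrt(2)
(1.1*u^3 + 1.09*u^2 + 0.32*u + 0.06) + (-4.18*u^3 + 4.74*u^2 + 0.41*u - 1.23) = -3.08*u^3 + 5.83*u^2 + 0.73*u - 1.17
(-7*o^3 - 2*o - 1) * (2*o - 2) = -14*o^4 + 14*o^3 - 4*o^2 + 2*o + 2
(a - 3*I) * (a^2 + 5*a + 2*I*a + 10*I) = a^3 + 5*a^2 - I*a^2 + 6*a - 5*I*a + 30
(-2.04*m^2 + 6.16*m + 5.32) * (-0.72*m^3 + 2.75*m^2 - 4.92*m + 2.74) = 1.4688*m^5 - 10.0452*m^4 + 23.1464*m^3 - 21.2668*m^2 - 9.296*m + 14.5768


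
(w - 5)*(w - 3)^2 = w^3 - 11*w^2 + 39*w - 45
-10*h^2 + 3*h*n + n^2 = (-2*h + n)*(5*h + n)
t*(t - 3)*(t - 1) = t^3 - 4*t^2 + 3*t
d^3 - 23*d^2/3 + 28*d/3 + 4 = (d - 6)*(d - 2)*(d + 1/3)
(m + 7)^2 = m^2 + 14*m + 49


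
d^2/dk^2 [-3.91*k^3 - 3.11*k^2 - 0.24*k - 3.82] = -23.46*k - 6.22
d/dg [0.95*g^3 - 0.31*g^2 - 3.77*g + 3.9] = 2.85*g^2 - 0.62*g - 3.77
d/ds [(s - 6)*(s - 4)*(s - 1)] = 3*s^2 - 22*s + 34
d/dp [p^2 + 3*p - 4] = 2*p + 3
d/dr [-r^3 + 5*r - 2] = 5 - 3*r^2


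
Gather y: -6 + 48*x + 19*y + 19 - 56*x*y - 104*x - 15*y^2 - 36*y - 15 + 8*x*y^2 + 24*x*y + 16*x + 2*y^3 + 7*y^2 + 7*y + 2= -40*x + 2*y^3 + y^2*(8*x - 8) + y*(-32*x - 10)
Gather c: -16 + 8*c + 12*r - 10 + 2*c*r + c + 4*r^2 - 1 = c*(2*r + 9) + 4*r^2 + 12*r - 27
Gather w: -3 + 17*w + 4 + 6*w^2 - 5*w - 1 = 6*w^2 + 12*w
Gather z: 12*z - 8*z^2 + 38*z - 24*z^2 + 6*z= -32*z^2 + 56*z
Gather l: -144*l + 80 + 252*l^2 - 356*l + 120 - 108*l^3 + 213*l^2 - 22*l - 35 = -108*l^3 + 465*l^2 - 522*l + 165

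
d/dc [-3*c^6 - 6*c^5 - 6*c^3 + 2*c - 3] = -18*c^5 - 30*c^4 - 18*c^2 + 2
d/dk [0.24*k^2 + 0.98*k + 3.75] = 0.48*k + 0.98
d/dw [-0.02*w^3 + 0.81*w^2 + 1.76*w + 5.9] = -0.06*w^2 + 1.62*w + 1.76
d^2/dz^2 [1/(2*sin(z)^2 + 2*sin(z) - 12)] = (-4*sin(z)^4 - 3*sin(z)^3 - 19*sin(z)^2 + 14)/(2*(sin(z)^2 + sin(z) - 6)^3)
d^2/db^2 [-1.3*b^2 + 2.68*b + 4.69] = -2.60000000000000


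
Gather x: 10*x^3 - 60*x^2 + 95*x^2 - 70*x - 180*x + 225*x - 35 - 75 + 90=10*x^3 + 35*x^2 - 25*x - 20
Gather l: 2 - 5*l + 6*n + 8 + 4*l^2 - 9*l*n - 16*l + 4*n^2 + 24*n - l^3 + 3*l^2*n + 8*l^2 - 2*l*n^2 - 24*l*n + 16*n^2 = -l^3 + l^2*(3*n + 12) + l*(-2*n^2 - 33*n - 21) + 20*n^2 + 30*n + 10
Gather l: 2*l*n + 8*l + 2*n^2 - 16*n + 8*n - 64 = l*(2*n + 8) + 2*n^2 - 8*n - 64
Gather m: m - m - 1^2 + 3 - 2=0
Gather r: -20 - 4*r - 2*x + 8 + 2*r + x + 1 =-2*r - x - 11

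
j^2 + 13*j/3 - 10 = (j - 5/3)*(j + 6)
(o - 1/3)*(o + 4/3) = o^2 + o - 4/9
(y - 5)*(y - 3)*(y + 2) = y^3 - 6*y^2 - y + 30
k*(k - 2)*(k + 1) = k^3 - k^2 - 2*k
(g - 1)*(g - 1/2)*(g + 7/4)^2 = g^4 + 2*g^3 - 27*g^2/16 - 91*g/32 + 49/32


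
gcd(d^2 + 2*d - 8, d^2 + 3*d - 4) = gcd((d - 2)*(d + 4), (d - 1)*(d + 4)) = d + 4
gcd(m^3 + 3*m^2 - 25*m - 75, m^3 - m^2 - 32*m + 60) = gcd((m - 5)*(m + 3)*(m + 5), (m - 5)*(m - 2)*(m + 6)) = m - 5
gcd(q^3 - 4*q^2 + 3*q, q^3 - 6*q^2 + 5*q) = q^2 - q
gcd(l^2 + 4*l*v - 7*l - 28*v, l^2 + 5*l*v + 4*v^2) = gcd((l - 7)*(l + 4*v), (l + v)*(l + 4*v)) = l + 4*v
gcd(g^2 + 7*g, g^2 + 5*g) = g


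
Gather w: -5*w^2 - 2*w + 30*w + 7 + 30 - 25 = -5*w^2 + 28*w + 12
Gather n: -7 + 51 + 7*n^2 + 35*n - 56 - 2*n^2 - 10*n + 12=5*n^2 + 25*n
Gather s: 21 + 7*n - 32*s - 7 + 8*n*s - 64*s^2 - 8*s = 7*n - 64*s^2 + s*(8*n - 40) + 14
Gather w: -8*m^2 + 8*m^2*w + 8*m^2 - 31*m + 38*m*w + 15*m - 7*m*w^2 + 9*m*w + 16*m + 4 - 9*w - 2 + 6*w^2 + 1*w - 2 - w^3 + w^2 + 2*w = -w^3 + w^2*(7 - 7*m) + w*(8*m^2 + 47*m - 6)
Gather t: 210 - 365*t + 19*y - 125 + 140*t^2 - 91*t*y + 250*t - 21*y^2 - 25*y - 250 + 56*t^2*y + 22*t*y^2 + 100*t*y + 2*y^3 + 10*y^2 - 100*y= t^2*(56*y + 140) + t*(22*y^2 + 9*y - 115) + 2*y^3 - 11*y^2 - 106*y - 165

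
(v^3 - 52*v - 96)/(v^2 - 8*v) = v + 8 + 12/v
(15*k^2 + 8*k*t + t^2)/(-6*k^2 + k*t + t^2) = (5*k + t)/(-2*k + t)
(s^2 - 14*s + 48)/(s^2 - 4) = (s^2 - 14*s + 48)/(s^2 - 4)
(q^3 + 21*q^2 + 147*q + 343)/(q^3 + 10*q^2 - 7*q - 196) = (q + 7)/(q - 4)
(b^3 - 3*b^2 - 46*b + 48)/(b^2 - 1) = (b^2 - 2*b - 48)/(b + 1)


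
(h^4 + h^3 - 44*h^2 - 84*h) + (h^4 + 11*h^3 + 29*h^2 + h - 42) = 2*h^4 + 12*h^3 - 15*h^2 - 83*h - 42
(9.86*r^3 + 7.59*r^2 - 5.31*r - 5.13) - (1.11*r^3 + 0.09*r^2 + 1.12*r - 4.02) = 8.75*r^3 + 7.5*r^2 - 6.43*r - 1.11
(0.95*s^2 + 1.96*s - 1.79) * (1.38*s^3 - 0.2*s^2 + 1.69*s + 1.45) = 1.311*s^5 + 2.5148*s^4 - 1.2567*s^3 + 5.0479*s^2 - 0.1831*s - 2.5955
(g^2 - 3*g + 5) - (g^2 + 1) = 4 - 3*g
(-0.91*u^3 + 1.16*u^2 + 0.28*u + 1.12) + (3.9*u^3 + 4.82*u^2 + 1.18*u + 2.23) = 2.99*u^3 + 5.98*u^2 + 1.46*u + 3.35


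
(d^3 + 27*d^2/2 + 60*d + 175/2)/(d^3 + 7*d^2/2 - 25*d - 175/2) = (d + 5)/(d - 5)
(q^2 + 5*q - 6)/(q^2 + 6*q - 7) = (q + 6)/(q + 7)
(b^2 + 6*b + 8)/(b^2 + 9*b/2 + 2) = 2*(b + 2)/(2*b + 1)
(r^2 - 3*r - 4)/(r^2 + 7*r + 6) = (r - 4)/(r + 6)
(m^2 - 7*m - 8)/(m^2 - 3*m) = (m^2 - 7*m - 8)/(m*(m - 3))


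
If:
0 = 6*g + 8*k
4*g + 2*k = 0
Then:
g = 0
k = 0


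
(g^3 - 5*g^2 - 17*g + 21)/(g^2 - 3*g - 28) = (g^2 + 2*g - 3)/(g + 4)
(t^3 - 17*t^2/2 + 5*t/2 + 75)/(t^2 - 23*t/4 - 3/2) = 2*(2*t^2 - 5*t - 25)/(4*t + 1)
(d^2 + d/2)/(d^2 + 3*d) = (d + 1/2)/(d + 3)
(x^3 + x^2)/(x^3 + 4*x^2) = (x + 1)/(x + 4)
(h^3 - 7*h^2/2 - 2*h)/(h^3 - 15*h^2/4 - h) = 2*(2*h + 1)/(4*h + 1)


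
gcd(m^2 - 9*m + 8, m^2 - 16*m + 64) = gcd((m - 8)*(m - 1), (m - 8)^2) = m - 8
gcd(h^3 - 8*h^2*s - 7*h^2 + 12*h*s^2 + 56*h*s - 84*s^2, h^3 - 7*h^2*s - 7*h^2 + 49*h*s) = h - 7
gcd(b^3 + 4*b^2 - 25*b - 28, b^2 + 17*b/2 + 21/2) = b + 7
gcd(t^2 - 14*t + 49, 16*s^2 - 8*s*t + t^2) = 1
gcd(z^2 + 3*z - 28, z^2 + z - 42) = z + 7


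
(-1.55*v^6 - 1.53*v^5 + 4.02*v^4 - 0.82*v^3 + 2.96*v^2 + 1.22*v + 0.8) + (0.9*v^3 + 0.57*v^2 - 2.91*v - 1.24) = -1.55*v^6 - 1.53*v^5 + 4.02*v^4 + 0.0800000000000001*v^3 + 3.53*v^2 - 1.69*v - 0.44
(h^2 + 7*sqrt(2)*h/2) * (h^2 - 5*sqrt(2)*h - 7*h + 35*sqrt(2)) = h^4 - 7*h^3 - 3*sqrt(2)*h^3/2 - 35*h^2 + 21*sqrt(2)*h^2/2 + 245*h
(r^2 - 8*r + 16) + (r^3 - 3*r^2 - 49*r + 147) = r^3 - 2*r^2 - 57*r + 163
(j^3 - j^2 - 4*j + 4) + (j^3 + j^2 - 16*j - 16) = 2*j^3 - 20*j - 12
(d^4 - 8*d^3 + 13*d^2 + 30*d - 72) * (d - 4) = d^5 - 12*d^4 + 45*d^3 - 22*d^2 - 192*d + 288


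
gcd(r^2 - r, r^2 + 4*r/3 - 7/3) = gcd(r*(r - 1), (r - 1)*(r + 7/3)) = r - 1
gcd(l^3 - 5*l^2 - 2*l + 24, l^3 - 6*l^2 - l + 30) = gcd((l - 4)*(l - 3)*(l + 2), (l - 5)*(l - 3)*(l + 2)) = l^2 - l - 6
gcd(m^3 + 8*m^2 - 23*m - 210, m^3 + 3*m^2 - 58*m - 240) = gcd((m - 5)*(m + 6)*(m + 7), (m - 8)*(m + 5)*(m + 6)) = m + 6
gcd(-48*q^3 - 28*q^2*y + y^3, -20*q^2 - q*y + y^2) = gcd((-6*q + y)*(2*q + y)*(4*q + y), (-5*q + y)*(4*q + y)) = 4*q + y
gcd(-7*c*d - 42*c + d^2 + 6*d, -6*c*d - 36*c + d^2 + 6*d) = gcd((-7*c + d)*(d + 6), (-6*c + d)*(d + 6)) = d + 6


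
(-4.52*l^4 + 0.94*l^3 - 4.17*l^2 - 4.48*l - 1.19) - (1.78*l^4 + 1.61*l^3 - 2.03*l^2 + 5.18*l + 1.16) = -6.3*l^4 - 0.67*l^3 - 2.14*l^2 - 9.66*l - 2.35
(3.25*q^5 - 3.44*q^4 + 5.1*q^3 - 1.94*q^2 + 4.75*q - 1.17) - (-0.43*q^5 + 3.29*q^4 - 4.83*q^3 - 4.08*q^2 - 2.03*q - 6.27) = 3.68*q^5 - 6.73*q^4 + 9.93*q^3 + 2.14*q^2 + 6.78*q + 5.1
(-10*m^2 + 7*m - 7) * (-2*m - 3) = 20*m^3 + 16*m^2 - 7*m + 21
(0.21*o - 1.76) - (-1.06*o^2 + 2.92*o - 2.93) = 1.06*o^2 - 2.71*o + 1.17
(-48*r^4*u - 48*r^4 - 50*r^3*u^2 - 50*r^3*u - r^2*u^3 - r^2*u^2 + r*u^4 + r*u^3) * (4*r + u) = -192*r^5*u - 192*r^5 - 248*r^4*u^2 - 248*r^4*u - 54*r^3*u^3 - 54*r^3*u^2 + 3*r^2*u^4 + 3*r^2*u^3 + r*u^5 + r*u^4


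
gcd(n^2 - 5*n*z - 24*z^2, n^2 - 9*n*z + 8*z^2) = -n + 8*z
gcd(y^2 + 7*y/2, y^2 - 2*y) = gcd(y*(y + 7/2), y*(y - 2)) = y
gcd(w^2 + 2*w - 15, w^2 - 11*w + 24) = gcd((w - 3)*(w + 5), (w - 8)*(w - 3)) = w - 3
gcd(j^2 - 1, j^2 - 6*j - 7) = j + 1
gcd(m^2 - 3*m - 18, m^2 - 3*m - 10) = 1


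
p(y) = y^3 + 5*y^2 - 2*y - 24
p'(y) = 3*y^2 + 10*y - 2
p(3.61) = 80.99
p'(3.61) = 73.20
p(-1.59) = -12.20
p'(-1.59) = -10.32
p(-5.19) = -18.74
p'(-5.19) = 26.91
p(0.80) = -21.89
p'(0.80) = 7.92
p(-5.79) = -38.90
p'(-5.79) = 40.67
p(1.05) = -19.43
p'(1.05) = 11.81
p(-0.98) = -18.18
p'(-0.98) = -8.92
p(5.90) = 343.63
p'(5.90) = 161.43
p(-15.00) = -2244.00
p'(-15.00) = 523.00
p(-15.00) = -2244.00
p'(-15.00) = 523.00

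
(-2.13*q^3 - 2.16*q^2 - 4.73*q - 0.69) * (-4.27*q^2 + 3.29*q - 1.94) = 9.0951*q^5 + 2.2155*q^4 + 17.2229*q^3 - 8.425*q^2 + 6.9061*q + 1.3386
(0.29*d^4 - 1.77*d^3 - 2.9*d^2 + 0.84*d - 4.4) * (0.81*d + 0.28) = 0.2349*d^5 - 1.3525*d^4 - 2.8446*d^3 - 0.1316*d^2 - 3.3288*d - 1.232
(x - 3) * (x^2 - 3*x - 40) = x^3 - 6*x^2 - 31*x + 120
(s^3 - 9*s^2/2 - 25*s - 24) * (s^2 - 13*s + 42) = s^5 - 35*s^4/2 + 151*s^3/2 + 112*s^2 - 738*s - 1008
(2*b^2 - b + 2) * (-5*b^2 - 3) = -10*b^4 + 5*b^3 - 16*b^2 + 3*b - 6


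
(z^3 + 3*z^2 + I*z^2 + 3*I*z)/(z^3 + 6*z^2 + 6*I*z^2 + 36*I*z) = (z^2 + z*(3 + I) + 3*I)/(z^2 + 6*z*(1 + I) + 36*I)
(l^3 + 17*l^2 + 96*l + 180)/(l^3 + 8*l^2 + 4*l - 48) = (l^2 + 11*l + 30)/(l^2 + 2*l - 8)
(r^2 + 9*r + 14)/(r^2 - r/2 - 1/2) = 2*(r^2 + 9*r + 14)/(2*r^2 - r - 1)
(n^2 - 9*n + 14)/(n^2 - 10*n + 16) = (n - 7)/(n - 8)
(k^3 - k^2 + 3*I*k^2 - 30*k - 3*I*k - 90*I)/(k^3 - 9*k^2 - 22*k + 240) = (k + 3*I)/(k - 8)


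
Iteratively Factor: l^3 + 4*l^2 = (l)*(l^2 + 4*l) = l*(l + 4)*(l)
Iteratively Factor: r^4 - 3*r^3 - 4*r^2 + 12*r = (r + 2)*(r^3 - 5*r^2 + 6*r) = r*(r + 2)*(r^2 - 5*r + 6) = r*(r - 2)*(r + 2)*(r - 3)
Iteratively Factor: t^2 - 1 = (t + 1)*(t - 1)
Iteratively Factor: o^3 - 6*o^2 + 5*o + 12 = (o + 1)*(o^2 - 7*o + 12) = (o - 4)*(o + 1)*(o - 3)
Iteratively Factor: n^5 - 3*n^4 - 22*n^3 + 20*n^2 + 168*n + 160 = (n + 2)*(n^4 - 5*n^3 - 12*n^2 + 44*n + 80) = (n + 2)^2*(n^3 - 7*n^2 + 2*n + 40) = (n - 4)*(n + 2)^2*(n^2 - 3*n - 10) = (n - 5)*(n - 4)*(n + 2)^2*(n + 2)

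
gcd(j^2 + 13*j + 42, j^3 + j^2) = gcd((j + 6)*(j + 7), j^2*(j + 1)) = 1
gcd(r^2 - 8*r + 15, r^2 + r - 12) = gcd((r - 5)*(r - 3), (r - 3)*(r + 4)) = r - 3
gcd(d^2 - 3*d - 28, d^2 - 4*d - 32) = d + 4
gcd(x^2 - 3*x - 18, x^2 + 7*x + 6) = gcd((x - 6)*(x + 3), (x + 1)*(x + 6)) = 1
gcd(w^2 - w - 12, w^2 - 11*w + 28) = w - 4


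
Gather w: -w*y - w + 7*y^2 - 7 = w*(-y - 1) + 7*y^2 - 7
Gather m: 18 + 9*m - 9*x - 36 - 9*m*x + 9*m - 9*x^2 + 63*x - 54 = m*(18 - 9*x) - 9*x^2 + 54*x - 72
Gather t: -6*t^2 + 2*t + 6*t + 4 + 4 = -6*t^2 + 8*t + 8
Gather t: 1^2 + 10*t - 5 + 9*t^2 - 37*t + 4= 9*t^2 - 27*t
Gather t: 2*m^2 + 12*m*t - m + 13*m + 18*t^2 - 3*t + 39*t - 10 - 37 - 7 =2*m^2 + 12*m + 18*t^2 + t*(12*m + 36) - 54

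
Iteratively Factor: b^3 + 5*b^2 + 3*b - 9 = (b + 3)*(b^2 + 2*b - 3) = (b - 1)*(b + 3)*(b + 3)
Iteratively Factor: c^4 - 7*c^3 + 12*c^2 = (c)*(c^3 - 7*c^2 + 12*c) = c*(c - 4)*(c^2 - 3*c) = c*(c - 4)*(c - 3)*(c)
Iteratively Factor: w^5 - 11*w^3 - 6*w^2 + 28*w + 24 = (w + 1)*(w^4 - w^3 - 10*w^2 + 4*w + 24) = (w + 1)*(w + 2)*(w^3 - 3*w^2 - 4*w + 12) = (w - 2)*(w + 1)*(w + 2)*(w^2 - w - 6) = (w - 3)*(w - 2)*(w + 1)*(w + 2)*(w + 2)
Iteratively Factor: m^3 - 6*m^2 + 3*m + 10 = (m - 5)*(m^2 - m - 2) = (m - 5)*(m + 1)*(m - 2)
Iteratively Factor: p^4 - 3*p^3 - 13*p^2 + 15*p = (p - 1)*(p^3 - 2*p^2 - 15*p) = p*(p - 1)*(p^2 - 2*p - 15) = p*(p - 5)*(p - 1)*(p + 3)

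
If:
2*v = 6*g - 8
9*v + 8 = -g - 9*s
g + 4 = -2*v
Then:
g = 4/7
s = 4/3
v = -16/7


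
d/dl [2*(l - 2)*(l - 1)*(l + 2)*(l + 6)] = 8*l^3 + 30*l^2 - 40*l - 40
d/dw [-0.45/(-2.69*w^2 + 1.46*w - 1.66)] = (0.657 - 2.421*w)/(2.69*w^2 - 1.46*w + 1.66)^2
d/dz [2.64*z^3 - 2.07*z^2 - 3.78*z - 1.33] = 7.92*z^2 - 4.14*z - 3.78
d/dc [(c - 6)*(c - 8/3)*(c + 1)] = 3*c^2 - 46*c/3 + 22/3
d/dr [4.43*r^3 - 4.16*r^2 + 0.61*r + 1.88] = 13.29*r^2 - 8.32*r + 0.61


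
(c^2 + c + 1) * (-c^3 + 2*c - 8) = -c^5 - c^4 + c^3 - 6*c^2 - 6*c - 8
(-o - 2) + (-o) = -2*o - 2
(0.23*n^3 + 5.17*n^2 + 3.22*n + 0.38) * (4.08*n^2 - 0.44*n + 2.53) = 0.9384*n^5 + 20.9924*n^4 + 11.4447*n^3 + 13.2137*n^2 + 7.9794*n + 0.9614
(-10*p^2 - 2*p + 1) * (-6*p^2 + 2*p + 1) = 60*p^4 - 8*p^3 - 20*p^2 + 1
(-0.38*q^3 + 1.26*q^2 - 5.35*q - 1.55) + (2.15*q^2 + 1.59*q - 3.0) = -0.38*q^3 + 3.41*q^2 - 3.76*q - 4.55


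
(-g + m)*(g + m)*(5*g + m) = -5*g^3 - g^2*m + 5*g*m^2 + m^3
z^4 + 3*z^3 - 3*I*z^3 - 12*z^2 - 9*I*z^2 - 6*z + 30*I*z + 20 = (z - 2)*(z + 5)*(z - 2*I)*(z - I)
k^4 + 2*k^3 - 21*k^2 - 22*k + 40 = (k - 4)*(k - 1)*(k + 2)*(k + 5)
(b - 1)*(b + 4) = b^2 + 3*b - 4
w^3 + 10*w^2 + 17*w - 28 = (w - 1)*(w + 4)*(w + 7)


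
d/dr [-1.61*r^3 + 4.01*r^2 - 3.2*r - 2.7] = -4.83*r^2 + 8.02*r - 3.2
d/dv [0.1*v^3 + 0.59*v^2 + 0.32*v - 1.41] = 0.3*v^2 + 1.18*v + 0.32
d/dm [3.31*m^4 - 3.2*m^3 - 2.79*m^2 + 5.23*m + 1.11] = 13.24*m^3 - 9.6*m^2 - 5.58*m + 5.23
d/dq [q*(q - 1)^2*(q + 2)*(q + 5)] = 5*q^4 + 20*q^3 - 9*q^2 - 26*q + 10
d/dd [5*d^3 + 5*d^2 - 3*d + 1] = 15*d^2 + 10*d - 3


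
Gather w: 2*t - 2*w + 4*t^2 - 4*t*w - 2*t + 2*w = 4*t^2 - 4*t*w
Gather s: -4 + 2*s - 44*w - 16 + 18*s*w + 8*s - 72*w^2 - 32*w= s*(18*w + 10) - 72*w^2 - 76*w - 20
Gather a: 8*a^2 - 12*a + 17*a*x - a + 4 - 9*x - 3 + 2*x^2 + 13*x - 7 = 8*a^2 + a*(17*x - 13) + 2*x^2 + 4*x - 6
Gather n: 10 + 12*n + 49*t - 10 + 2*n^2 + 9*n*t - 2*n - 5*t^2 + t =2*n^2 + n*(9*t + 10) - 5*t^2 + 50*t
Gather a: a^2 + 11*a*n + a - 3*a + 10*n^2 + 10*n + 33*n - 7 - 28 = a^2 + a*(11*n - 2) + 10*n^2 + 43*n - 35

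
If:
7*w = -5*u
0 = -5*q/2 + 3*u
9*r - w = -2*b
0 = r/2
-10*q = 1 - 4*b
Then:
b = 5/188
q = -21/235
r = 0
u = -7/94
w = 5/94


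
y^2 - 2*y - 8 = (y - 4)*(y + 2)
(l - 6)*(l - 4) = l^2 - 10*l + 24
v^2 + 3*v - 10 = (v - 2)*(v + 5)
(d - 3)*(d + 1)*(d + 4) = d^3 + 2*d^2 - 11*d - 12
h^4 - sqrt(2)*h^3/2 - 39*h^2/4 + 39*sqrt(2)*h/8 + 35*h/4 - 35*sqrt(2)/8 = (h - 5/2)*(h - 1)*(h + 7/2)*(h - sqrt(2)/2)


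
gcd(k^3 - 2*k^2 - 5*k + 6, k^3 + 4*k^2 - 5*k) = k - 1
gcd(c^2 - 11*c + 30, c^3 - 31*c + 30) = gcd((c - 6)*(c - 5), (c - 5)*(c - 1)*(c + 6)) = c - 5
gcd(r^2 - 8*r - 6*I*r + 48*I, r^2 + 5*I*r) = 1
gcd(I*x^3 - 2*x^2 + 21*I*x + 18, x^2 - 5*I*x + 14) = 1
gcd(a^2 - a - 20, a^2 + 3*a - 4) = a + 4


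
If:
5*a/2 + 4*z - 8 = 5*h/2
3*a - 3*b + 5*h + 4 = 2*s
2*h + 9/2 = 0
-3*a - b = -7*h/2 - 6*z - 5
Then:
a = 19/20 - 8*z/5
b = 54*z/5 - 229/40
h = -9/4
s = 511/80 - 93*z/5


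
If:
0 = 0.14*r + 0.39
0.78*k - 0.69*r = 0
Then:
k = -2.46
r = -2.79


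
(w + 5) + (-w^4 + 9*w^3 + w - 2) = -w^4 + 9*w^3 + 2*w + 3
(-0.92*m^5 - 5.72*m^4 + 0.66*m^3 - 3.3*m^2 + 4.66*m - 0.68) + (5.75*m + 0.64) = -0.92*m^5 - 5.72*m^4 + 0.66*m^3 - 3.3*m^2 + 10.41*m - 0.04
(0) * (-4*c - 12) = 0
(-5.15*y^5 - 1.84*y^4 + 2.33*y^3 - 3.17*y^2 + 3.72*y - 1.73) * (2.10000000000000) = -10.815*y^5 - 3.864*y^4 + 4.893*y^3 - 6.657*y^2 + 7.812*y - 3.633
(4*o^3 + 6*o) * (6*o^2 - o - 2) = 24*o^5 - 4*o^4 + 28*o^3 - 6*o^2 - 12*o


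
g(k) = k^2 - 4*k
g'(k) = 2*k - 4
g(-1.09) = 5.55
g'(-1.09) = -6.18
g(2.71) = -3.50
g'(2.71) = 1.42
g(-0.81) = 3.90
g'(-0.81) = -5.62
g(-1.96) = 11.68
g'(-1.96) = -7.92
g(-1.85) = 10.82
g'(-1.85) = -7.70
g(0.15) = -0.58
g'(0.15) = -3.70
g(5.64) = 9.25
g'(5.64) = 7.28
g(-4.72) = 41.16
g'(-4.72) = -13.44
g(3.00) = -3.00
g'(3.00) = 2.00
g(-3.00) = 21.00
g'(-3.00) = -10.00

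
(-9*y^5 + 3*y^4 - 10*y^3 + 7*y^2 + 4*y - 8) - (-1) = -9*y^5 + 3*y^4 - 10*y^3 + 7*y^2 + 4*y - 7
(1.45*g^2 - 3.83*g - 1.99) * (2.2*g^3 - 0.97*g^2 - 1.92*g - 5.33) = 3.19*g^5 - 9.8325*g^4 - 3.4469*g^3 + 1.5554*g^2 + 24.2347*g + 10.6067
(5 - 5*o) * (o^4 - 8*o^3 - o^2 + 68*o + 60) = -5*o^5 + 45*o^4 - 35*o^3 - 345*o^2 + 40*o + 300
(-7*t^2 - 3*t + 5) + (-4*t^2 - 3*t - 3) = -11*t^2 - 6*t + 2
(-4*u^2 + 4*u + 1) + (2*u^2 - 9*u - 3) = -2*u^2 - 5*u - 2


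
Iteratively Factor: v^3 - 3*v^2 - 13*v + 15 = (v - 1)*(v^2 - 2*v - 15) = (v - 5)*(v - 1)*(v + 3)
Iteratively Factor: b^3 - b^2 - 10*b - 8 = (b - 4)*(b^2 + 3*b + 2) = (b - 4)*(b + 1)*(b + 2)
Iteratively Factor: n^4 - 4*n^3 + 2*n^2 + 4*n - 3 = (n - 1)*(n^3 - 3*n^2 - n + 3) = (n - 1)^2*(n^2 - 2*n - 3) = (n - 1)^2*(n + 1)*(n - 3)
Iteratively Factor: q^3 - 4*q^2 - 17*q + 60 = (q - 5)*(q^2 + q - 12) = (q - 5)*(q - 3)*(q + 4)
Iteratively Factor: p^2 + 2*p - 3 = (p + 3)*(p - 1)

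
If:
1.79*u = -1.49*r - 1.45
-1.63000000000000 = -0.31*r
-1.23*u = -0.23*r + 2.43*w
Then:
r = 5.26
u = -5.19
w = 3.12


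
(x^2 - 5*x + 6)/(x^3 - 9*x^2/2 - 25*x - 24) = 2*(-x^2 + 5*x - 6)/(-2*x^3 + 9*x^2 + 50*x + 48)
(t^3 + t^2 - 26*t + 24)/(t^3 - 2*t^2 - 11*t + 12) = (t + 6)/(t + 3)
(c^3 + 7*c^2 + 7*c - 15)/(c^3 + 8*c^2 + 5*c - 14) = (c^2 + 8*c + 15)/(c^2 + 9*c + 14)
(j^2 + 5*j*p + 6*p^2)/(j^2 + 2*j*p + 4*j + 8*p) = (j + 3*p)/(j + 4)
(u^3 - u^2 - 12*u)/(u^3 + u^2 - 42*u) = (u^2 - u - 12)/(u^2 + u - 42)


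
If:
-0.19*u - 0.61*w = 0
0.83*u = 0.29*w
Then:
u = 0.00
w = 0.00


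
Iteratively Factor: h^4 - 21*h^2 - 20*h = (h + 1)*(h^3 - h^2 - 20*h) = (h + 1)*(h + 4)*(h^2 - 5*h) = h*(h + 1)*(h + 4)*(h - 5)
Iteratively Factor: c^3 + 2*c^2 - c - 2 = (c - 1)*(c^2 + 3*c + 2) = (c - 1)*(c + 1)*(c + 2)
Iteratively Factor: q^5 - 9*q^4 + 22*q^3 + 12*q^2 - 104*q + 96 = (q - 2)*(q^4 - 7*q^3 + 8*q^2 + 28*q - 48) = (q - 3)*(q - 2)*(q^3 - 4*q^2 - 4*q + 16) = (q - 4)*(q - 3)*(q - 2)*(q^2 - 4) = (q - 4)*(q - 3)*(q - 2)*(q + 2)*(q - 2)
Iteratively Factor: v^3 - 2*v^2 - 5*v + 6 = (v - 1)*(v^2 - v - 6) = (v - 3)*(v - 1)*(v + 2)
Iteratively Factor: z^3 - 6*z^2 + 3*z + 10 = (z - 2)*(z^2 - 4*z - 5) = (z - 2)*(z + 1)*(z - 5)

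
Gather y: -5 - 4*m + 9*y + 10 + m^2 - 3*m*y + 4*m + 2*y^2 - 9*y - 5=m^2 - 3*m*y + 2*y^2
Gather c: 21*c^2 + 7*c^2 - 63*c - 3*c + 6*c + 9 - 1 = 28*c^2 - 60*c + 8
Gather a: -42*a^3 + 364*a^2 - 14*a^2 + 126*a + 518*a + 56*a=-42*a^3 + 350*a^2 + 700*a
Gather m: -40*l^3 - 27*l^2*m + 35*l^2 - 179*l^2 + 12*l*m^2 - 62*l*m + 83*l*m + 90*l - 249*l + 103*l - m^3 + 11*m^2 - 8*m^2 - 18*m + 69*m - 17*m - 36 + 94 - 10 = -40*l^3 - 144*l^2 - 56*l - m^3 + m^2*(12*l + 3) + m*(-27*l^2 + 21*l + 34) + 48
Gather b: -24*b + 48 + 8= 56 - 24*b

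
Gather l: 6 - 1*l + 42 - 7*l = 48 - 8*l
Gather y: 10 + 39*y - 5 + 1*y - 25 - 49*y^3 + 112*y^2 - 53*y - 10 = -49*y^3 + 112*y^2 - 13*y - 30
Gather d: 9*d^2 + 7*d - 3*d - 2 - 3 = 9*d^2 + 4*d - 5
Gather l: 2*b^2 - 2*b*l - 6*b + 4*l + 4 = 2*b^2 - 6*b + l*(4 - 2*b) + 4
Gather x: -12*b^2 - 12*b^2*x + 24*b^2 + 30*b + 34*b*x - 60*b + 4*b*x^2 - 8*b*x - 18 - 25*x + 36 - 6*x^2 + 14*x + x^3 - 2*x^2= 12*b^2 - 30*b + x^3 + x^2*(4*b - 8) + x*(-12*b^2 + 26*b - 11) + 18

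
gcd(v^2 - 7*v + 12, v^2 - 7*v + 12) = v^2 - 7*v + 12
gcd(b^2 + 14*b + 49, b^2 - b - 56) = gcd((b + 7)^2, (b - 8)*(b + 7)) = b + 7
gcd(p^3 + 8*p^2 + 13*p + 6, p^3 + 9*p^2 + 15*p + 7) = p^2 + 2*p + 1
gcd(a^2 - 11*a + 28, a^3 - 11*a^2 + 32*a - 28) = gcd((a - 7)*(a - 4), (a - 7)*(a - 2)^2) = a - 7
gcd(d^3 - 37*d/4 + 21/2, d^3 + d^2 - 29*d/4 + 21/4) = d^2 + 2*d - 21/4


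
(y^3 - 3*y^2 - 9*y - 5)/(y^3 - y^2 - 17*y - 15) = (y + 1)/(y + 3)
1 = 1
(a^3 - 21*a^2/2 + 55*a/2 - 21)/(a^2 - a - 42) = (a^2 - 7*a/2 + 3)/(a + 6)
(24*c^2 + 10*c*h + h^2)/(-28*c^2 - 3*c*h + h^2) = (-6*c - h)/(7*c - h)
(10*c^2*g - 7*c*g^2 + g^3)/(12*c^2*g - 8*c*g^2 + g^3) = (5*c - g)/(6*c - g)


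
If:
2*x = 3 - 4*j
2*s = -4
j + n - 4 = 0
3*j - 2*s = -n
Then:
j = -4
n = 8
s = -2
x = 19/2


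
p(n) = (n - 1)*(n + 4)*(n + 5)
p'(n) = (n - 1)*(n + 4) + (n - 1)*(n + 5) + (n + 4)*(n + 5) = 3*n^2 + 16*n + 11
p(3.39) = 148.19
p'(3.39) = 99.72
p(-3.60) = -2.58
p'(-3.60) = -7.72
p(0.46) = -13.15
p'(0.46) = 18.99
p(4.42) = 271.26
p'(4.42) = 140.33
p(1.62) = 23.07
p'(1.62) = 44.79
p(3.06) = 117.22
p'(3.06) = 88.05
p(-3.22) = -5.86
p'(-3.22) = -9.41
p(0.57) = -10.95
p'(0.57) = 21.09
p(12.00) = 2992.00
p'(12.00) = 635.00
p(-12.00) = -728.00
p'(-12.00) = 251.00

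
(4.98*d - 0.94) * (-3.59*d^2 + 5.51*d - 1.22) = -17.8782*d^3 + 30.8144*d^2 - 11.255*d + 1.1468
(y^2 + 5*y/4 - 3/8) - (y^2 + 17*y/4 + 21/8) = -3*y - 3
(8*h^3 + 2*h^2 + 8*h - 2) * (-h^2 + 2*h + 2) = -8*h^5 + 14*h^4 + 12*h^3 + 22*h^2 + 12*h - 4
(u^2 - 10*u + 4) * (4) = 4*u^2 - 40*u + 16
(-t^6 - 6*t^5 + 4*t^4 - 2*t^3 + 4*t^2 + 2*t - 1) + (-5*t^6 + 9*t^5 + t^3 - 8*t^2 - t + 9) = -6*t^6 + 3*t^5 + 4*t^4 - t^3 - 4*t^2 + t + 8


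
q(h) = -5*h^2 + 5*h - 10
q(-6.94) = -285.52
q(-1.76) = -34.29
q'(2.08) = -15.80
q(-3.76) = -99.49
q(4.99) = -109.55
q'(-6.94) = 74.40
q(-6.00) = -220.00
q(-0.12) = -10.67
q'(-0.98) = 14.80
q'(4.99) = -44.90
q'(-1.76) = 22.60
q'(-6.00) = 65.00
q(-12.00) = -790.00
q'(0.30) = 2.00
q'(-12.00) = 125.00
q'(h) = 5 - 10*h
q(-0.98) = -19.70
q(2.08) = -21.23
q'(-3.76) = 42.60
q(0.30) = -8.95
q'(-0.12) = 6.20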